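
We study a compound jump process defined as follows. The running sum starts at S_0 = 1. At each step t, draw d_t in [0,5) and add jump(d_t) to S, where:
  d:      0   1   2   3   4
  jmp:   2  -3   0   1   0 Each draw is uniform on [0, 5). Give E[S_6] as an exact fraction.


Outcome values over d=0..4: [2, -3, 0, 1, 0]
Σy = 0, Σy² = 14, M = 5
μ = 0/5 = 0,  σ² = 14/5 − (0)² = 14/5
E[S_6] = 1 + 6·(0) = 1

1


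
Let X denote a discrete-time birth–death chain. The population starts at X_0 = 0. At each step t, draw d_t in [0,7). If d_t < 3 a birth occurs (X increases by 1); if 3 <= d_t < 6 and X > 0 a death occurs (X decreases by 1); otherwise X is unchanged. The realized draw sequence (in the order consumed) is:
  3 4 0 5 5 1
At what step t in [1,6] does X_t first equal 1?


3

t=0: X=0, d=3 → hold, X_1=0
t=1: X=0, d=4 → hold, X_2=0
t=2: X=0, d=0 → birth, X_3=1
t=3: X=1, d=5 → death, X_4=0
t=4: X=0, d=5 → hold, X_5=0
t=5: X=0, d=1 → birth, X_6=1


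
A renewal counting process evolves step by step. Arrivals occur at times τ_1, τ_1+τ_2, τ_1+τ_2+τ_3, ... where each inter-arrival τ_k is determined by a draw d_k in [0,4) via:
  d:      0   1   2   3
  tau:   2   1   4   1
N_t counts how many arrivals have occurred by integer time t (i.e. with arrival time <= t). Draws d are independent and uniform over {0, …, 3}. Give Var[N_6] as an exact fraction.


Inter-arrival values over d=0..3: [2, 1, 4, 1]
Each d has probability 1/4, so the pmf of τ is: f(1) = 1/2, f(2) = 1/4, f(4) = 1/4
Let p_n(j) = P(N_n = j), with p_0 = [1]. Condition on τ_1: p_n(0) = P(τ > n), and for j >= 1, p_n(j) = Σ_{k<=n} f(k)·p_{n−k}(j−1)
p_1 = [1/2, 1/2]  (j = 0..1)
p_2 = [1/4, 1/2, 1/4]  (j = 0..2)
p_3 = [1/4, 1/4, 3/8, 1/8]  (j = 0..3)
p_4 = [0, 7/16, 1/4, 1/4, 1/16]  (j = 0..4)
p_5 = [0, 3/16, 13/32, 7/32, 5/32, 1/32]  (j = 0..5)
p_6 = [0, 1/16, 21/64, 21/64, 11/64, 3/32, 1/64]  (j = 0..6)
E[N_6] = Σ j·p_6(j) = 189/64;  E[N_6²] = Σ j²·p_6(j) = 639/64
Var[N_6] = 639/64 − (189/64)² = 5175/4096

5175/4096


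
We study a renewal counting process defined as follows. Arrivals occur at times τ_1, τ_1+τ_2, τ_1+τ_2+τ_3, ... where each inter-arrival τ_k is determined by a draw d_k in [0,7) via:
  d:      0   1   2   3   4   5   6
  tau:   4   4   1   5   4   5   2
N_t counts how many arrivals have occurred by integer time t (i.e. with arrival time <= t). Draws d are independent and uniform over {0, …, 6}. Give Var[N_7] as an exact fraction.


356382381032/678223072849

Inter-arrival values over d=0..6: [4, 4, 1, 5, 4, 5, 2]
Each d has probability 1/7, so the pmf of τ is: f(1) = 1/7, f(2) = 1/7, f(4) = 3/7, f(5) = 2/7
Let p_n(j) = P(N_n = j), with p_0 = [1]. Condition on τ_1: p_n(0) = P(τ > n), and for j >= 1, p_n(j) = Σ_{k<=n} f(k)·p_{n−k}(j−1)
p_1 = [6/7, 1/7]  (j = 0..1)
p_2 = [5/7, 13/49, 1/49]  (j = 0..2)
p_3 = [5/7, 11/49, 20/343, 1/343]  (j = 0..3)
p_4 = [2/7, 31/49, 24/343, 27/2401, 1/2401]  (j = 0..4)
p_5 = [0, 39/49, 9/49, 44/2401, 34/16807, 1/16807]  (j = 0..5)
p_6 = [0, 29/49, 123/343, 108/2401, 71/16807, 41/117649, 1/117649]  (j = 0..6)
p_7 = [0, 25/49, 127/343, 260/2401, 173/16807, 15/16807, 48/823543, 1/823543]  (j = 0..7)
E[N_7] = Σ j·p_7(j) = 1335447/823543;  E[N_7²] = Σ j²·p_7(j) = 2598287/823543
Var[N_7] = 2598287/823543 − (1335447/823543)² = 356382381032/678223072849


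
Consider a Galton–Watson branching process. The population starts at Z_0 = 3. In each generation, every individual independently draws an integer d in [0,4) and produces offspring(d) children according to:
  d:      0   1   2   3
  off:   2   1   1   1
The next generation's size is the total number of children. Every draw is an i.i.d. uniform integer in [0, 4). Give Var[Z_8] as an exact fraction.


228578203125/4294967296

Outcome values over d=0..3: [2, 1, 1, 1]
Σy = 5, Σy² = 7, M = 4
μ = 5/4 = 5/4,  σ² = 7/4 − (5/4)² = 3/16
V_0 = 0, E_0 = 3
V_1 = 3/16·E_0 + (5/4)²·V_0 = 9/16;  E_1 = 15/4
V_2 = 3/16·E_1 + (5/4)²·V_1 = 405/256;  E_2 = 75/16
V_3 = 3/16·E_2 + (5/4)²·V_2 = 13725/4096;  E_3 = 375/64
V_4 = 3/16·E_3 + (5/4)²·V_3 = 415125/65536;  E_4 = 1875/256
V_5 = 3/16·E_4 + (5/4)²·V_4 = 11818125/1048576;  E_5 = 9375/1024
V_6 = 3/16·E_5 + (5/4)²·V_5 = 324253125/16777216;  E_6 = 46875/4096
V_7 = 3/16·E_6 + (5/4)²·V_6 = 8682328125/268435456;  E_7 = 234375/16384
V_8 = 3/16·E_7 + (5/4)²·V_7 = 228578203125/4294967296;  E_8 = 1171875/65536


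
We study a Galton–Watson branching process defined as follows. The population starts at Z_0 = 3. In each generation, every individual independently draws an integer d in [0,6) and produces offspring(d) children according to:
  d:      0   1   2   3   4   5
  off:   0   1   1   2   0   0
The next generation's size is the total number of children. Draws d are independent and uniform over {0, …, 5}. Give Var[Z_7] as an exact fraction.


658880/1594323

Outcome values over d=0..5: [0, 1, 1, 2, 0, 0]
Σy = 4, Σy² = 6, M = 6
μ = 4/6 = 2/3,  σ² = 6/6 − (2/3)² = 5/9
V_0 = 0, E_0 = 3
V_1 = 5/9·E_0 + (2/3)²·V_0 = 5/3;  E_1 = 2
V_2 = 5/9·E_1 + (2/3)²·V_1 = 50/27;  E_2 = 4/3
V_3 = 5/9·E_2 + (2/3)²·V_2 = 380/243;  E_3 = 8/9
V_4 = 5/9·E_3 + (2/3)²·V_3 = 2600/2187;  E_4 = 16/27
V_5 = 5/9·E_4 + (2/3)²·V_4 = 16880/19683;  E_5 = 32/81
V_6 = 5/9·E_5 + (2/3)²·V_5 = 106400/177147;  E_6 = 64/243
V_7 = 5/9·E_6 + (2/3)²·V_6 = 658880/1594323;  E_7 = 128/729


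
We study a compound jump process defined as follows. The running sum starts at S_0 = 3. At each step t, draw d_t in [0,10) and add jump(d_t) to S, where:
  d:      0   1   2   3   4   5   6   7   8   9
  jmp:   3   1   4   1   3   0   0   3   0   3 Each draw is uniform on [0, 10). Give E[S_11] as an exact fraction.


114/5

Outcome values over d=0..9: [3, 1, 4, 1, 3, 0, 0, 3, 0, 3]
Σy = 18, Σy² = 54, M = 10
μ = 18/10 = 9/5,  σ² = 54/10 − (9/5)² = 54/25
E[S_11] = 3 + 11·(9/5) = 114/5


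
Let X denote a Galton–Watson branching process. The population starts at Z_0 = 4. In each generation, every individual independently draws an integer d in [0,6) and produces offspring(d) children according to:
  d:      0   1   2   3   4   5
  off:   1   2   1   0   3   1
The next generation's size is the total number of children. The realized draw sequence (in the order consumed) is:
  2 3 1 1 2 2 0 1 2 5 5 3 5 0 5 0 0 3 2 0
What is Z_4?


gen 0: Z_0=4, draws=[2, 3, 1, 1], offspring=[1, 0, 2, 2], Z_1=5
gen 1: Z_1=5, draws=[2, 2, 0, 1, 2], offspring=[1, 1, 1, 2, 1], Z_2=6
gen 2: Z_2=6, draws=[5, 5, 3, 5, 0, 5], offspring=[1, 1, 0, 1, 1, 1], Z_3=5
gen 3: Z_3=5, draws=[0, 0, 3, 2, 0], offspring=[1, 1, 0, 1, 1], Z_4=4

4


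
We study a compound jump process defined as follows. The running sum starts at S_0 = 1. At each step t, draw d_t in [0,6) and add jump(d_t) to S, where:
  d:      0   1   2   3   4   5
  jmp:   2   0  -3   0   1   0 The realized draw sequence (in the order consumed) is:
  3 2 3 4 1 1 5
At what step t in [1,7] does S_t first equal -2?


2

t=0: S=1, d=3, jump=0, S_1=1
t=1: S=1, d=2, jump=-3, S_2=-2
t=2: S=-2, d=3, jump=0, S_3=-2
t=3: S=-2, d=4, jump=1, S_4=-1
t=4: S=-1, d=1, jump=0, S_5=-1
t=5: S=-1, d=1, jump=0, S_6=-1
t=6: S=-1, d=5, jump=0, S_7=-1


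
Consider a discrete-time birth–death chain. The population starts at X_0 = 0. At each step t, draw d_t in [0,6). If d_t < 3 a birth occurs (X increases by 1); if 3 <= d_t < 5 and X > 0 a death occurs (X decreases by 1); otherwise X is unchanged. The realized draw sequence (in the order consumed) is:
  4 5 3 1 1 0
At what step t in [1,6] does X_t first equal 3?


t=0: X=0, d=4 → hold, X_1=0
t=1: X=0, d=5 → hold, X_2=0
t=2: X=0, d=3 → hold, X_3=0
t=3: X=0, d=1 → birth, X_4=1
t=4: X=1, d=1 → birth, X_5=2
t=5: X=2, d=0 → birth, X_6=3

6


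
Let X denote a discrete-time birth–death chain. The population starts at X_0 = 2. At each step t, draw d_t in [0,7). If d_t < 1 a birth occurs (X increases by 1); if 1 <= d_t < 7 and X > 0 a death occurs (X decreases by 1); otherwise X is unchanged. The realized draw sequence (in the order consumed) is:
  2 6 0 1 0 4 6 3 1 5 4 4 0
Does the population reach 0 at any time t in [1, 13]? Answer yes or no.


yes

t=0: X=2, d=2 → death, X_1=1
t=1: X=1, d=6 → death, X_2=0
t=2: X=0, d=0 → birth, X_3=1
t=3: X=1, d=1 → death, X_4=0
t=4: X=0, d=0 → birth, X_5=1
t=5: X=1, d=4 → death, X_6=0
t=6: X=0, d=6 → hold, X_7=0
t=7: X=0, d=3 → hold, X_8=0
t=8: X=0, d=1 → hold, X_9=0
t=9: X=0, d=5 → hold, X_10=0
t=10: X=0, d=4 → hold, X_11=0
t=11: X=0, d=4 → hold, X_12=0
t=12: X=0, d=0 → birth, X_13=1


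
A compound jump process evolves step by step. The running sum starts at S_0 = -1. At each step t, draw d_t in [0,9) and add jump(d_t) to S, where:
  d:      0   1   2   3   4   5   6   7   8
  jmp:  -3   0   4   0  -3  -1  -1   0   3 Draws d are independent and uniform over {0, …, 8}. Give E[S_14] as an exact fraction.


-23/9

Outcome values over d=0..8: [-3, 0, 4, 0, -3, -1, -1, 0, 3]
Σy = -1, Σy² = 45, M = 9
μ = -1/9 = -1/9,  σ² = 45/9 − (-1/9)² = 404/81
E[S_14] = -1 + 14·(-1/9) = -23/9


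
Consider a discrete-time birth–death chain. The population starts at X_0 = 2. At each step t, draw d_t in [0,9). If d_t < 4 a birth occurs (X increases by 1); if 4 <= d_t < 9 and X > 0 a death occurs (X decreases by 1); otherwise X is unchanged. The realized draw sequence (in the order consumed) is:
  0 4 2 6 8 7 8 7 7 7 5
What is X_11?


t=0: X=2, d=0 → birth, X_1=3
t=1: X=3, d=4 → death, X_2=2
t=2: X=2, d=2 → birth, X_3=3
t=3: X=3, d=6 → death, X_4=2
t=4: X=2, d=8 → death, X_5=1
t=5: X=1, d=7 → death, X_6=0
t=6: X=0, d=8 → hold, X_7=0
t=7: X=0, d=7 → hold, X_8=0
t=8: X=0, d=7 → hold, X_9=0
t=9: X=0, d=7 → hold, X_10=0
t=10: X=0, d=5 → hold, X_11=0

0


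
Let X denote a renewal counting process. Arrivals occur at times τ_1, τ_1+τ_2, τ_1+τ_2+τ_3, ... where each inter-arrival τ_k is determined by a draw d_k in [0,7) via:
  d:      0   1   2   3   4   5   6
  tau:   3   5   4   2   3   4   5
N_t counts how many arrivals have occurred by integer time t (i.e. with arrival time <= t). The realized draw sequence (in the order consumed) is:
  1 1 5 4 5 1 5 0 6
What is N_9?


draw d_1=1: τ_1=5, arrival time A_1=5
draw d_2=1: τ_2=5, arrival time A_2=10
draw d_3=5: τ_3=4, arrival time A_3=14
draw d_4=4: τ_4=3, arrival time A_4=17
draw d_5=5: τ_5=4, arrival time A_5=21
draw d_6=1: τ_6=5, arrival time A_6=26
draw d_7=5: τ_7=4, arrival time A_7=30
draw d_8=0: τ_8=3, arrival time A_8=33
draw d_9=6: τ_9=5, arrival time A_9=38
N_t over t=0..9: 0:0 1:0 2:0 3:0 4:0 5:1 6:1 7:1 8:1 9:1

1


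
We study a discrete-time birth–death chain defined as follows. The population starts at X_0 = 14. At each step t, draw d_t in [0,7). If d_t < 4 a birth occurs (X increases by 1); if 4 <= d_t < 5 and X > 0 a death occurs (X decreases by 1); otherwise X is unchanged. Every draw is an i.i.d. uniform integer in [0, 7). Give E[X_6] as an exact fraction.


116/7

X can drop by at most 1 per step and X_0 = 14 > T = 6, so X_t >= 14 − t >= 8 > 0 for every t <= 6: the floor at 0 (the 'and X > 0' condition) never binds. Hence X_6 = X_0 + Σ_{t<6} Y_t with i.i.d. increments Y_t = y(d_t) ∈ {+1, −1, 0}.
Outcome values over d=0..6: [1, 1, 1, 1, -1, 0, 0]
Σy = 3, Σy² = 5, M = 7
μ = 3/7 = 3/7,  σ² = 5/7 − (3/7)² = 26/49
E[X_6] = 14 + 6·(3/7) = 116/7


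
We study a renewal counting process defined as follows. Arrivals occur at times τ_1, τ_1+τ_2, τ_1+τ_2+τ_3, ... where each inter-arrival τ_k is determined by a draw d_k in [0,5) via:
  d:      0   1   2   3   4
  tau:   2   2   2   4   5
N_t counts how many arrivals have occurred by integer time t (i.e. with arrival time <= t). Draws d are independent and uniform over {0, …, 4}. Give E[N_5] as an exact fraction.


34/25

Inter-arrival values over d=0..4: [2, 2, 2, 4, 5]
Each d has probability 1/5, so the pmf of τ is: f(2) = 3/5, f(4) = 1/5, f(5) = 1/5
Renewal equation for m(n) = E[N_n]: condition on τ_1 = k (if k <= n, one arrival plus a fresh copy on the remaining n−k steps): m(n) = F(n) + Σ_{k<=n} f(k)·m(n−k), where F(n) = P(τ <= n) and m(0) = 0
m(1) = F(1) = 0
m(2) = F(2) = 3/5
m(3) = F(3) = 3/5
m(4) = F(4) + f(2)·m(2) = 4/5 + 3/5·3/5 = 29/25
m(5) = F(5) + f(2)·m(3) = 1 + 3/5·3/5 = 34/25
E[N_5] = m(5) = 34/25


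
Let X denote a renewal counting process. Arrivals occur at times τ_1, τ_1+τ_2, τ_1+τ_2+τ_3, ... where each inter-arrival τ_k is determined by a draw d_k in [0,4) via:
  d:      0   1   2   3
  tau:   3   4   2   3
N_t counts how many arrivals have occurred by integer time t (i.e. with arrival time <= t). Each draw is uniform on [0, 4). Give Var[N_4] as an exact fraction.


Inter-arrival values over d=0..3: [3, 4, 2, 3]
Each d has probability 1/4, so the pmf of τ is: f(2) = 1/4, f(3) = 1/2, f(4) = 1/4
Let p_n(j) = P(N_n = j), with p_0 = [1]. Condition on τ_1: p_n(0) = P(τ > n), and for j >= 1, p_n(j) = Σ_{k<=n} f(k)·p_{n−k}(j−1)
p_1 = [1]  (j = 0)
p_2 = [3/4, 1/4]  (j = 0..1)
p_3 = [1/4, 3/4]  (j = 0..1)
p_4 = [0, 15/16, 1/16]  (j = 0..2)
E[N_4] = Σ j·p_4(j) = 17/16;  E[N_4²] = Σ j²·p_4(j) = 19/16
Var[N_4] = 19/16 − (17/16)² = 15/256

15/256


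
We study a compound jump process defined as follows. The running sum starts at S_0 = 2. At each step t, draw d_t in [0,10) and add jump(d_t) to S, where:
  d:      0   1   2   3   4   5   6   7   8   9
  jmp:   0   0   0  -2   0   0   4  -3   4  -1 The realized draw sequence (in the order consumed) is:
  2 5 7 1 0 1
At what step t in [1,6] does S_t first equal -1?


t=0: S=2, d=2, jump=0, S_1=2
t=1: S=2, d=5, jump=0, S_2=2
t=2: S=2, d=7, jump=-3, S_3=-1
t=3: S=-1, d=1, jump=0, S_4=-1
t=4: S=-1, d=0, jump=0, S_5=-1
t=5: S=-1, d=1, jump=0, S_6=-1

3


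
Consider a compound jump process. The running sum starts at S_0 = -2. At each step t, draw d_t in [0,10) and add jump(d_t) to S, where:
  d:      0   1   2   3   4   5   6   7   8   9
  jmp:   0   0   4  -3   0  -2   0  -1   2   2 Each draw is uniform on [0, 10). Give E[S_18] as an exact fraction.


Outcome values over d=0..9: [0, 0, 4, -3, 0, -2, 0, -1, 2, 2]
Σy = 2, Σy² = 38, M = 10
μ = 2/10 = 1/5,  σ² = 38/10 − (1/5)² = 94/25
E[S_18] = -2 + 18·(1/5) = 8/5

8/5


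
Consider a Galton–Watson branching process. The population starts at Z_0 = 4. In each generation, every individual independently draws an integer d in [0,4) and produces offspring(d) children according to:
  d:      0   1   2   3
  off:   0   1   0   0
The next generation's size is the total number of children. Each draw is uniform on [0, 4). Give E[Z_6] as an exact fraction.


1/1024

Outcome values over d=0..3: [0, 1, 0, 0]
Σy = 1, Σy² = 1, M = 4
μ = 1/4 = 1/4,  σ² = 1/4 − (1/4)² = 3/16
E[Z_0] = 4
E[Z_1] = 1/4·E[Z_0] = 1
E[Z_2] = 1/4·E[Z_1] = 1/4
E[Z_3] = 1/4·E[Z_2] = 1/16
E[Z_4] = 1/4·E[Z_3] = 1/64
E[Z_5] = 1/4·E[Z_4] = 1/256
E[Z_6] = 1/4·E[Z_5] = 1/1024


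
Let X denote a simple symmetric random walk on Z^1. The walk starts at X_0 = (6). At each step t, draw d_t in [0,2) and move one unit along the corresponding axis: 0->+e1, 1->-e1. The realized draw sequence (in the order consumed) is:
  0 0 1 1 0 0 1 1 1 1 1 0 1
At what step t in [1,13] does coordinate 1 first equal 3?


11

t=0: X=(6), d=0 → +e1, X_1=(7)
t=1: X=(7), d=0 → +e1, X_2=(8)
t=2: X=(8), d=1 → -e1, X_3=(7)
t=3: X=(7), d=1 → -e1, X_4=(6)
t=4: X=(6), d=0 → +e1, X_5=(7)
t=5: X=(7), d=0 → +e1, X_6=(8)
t=6: X=(8), d=1 → -e1, X_7=(7)
t=7: X=(7), d=1 → -e1, X_8=(6)
t=8: X=(6), d=1 → -e1, X_9=(5)
t=9: X=(5), d=1 → -e1, X_10=(4)
t=10: X=(4), d=1 → -e1, X_11=(3)
t=11: X=(3), d=0 → +e1, X_12=(4)
t=12: X=(4), d=1 → -e1, X_13=(3)


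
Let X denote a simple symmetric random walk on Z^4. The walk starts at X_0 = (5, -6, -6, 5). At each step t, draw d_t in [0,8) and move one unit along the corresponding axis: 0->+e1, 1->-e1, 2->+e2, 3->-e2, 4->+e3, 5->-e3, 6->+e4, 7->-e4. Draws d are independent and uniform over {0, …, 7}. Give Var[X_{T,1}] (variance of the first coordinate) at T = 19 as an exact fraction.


Outcome values over d=0..7: [1, -1, 0, 0, 0, 0, 0, 0]
Σy = 0, Σy² = 2, M = 8
μ = 0/8 = 0,  σ² = 2/8 − (0)² = 1/4
Independent increments: Var[X_19] = 19·σ² = 19·(1/4) = 19/4

19/4


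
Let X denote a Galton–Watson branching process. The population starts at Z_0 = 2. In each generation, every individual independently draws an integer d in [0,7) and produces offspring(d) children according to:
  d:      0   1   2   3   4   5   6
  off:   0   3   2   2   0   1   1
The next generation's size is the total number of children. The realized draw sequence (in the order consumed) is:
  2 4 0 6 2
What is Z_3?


2

gen 0: Z_0=2, draws=[2, 4], offspring=[2, 0], Z_1=2
gen 1: Z_1=2, draws=[0, 6], offspring=[0, 1], Z_2=1
gen 2: Z_2=1, draws=[2], offspring=[2], Z_3=2


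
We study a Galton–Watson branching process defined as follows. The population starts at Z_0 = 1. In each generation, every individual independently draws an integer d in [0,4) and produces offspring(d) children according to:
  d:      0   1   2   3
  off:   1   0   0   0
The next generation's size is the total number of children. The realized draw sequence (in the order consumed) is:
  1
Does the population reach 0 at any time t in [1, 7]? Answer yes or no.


yes

gen 0: Z_0=1, draws=[1], offspring=[0], Z_1=0
gen 1: Z_1=0, draws=[], offspring=[], Z_2=0
gen 2: Z_2=0, draws=[], offspring=[], Z_3=0
gen 3: Z_3=0, draws=[], offspring=[], Z_4=0
gen 4: Z_4=0, draws=[], offspring=[], Z_5=0
gen 5: Z_5=0, draws=[], offspring=[], Z_6=0
gen 6: Z_6=0, draws=[], offspring=[], Z_7=0


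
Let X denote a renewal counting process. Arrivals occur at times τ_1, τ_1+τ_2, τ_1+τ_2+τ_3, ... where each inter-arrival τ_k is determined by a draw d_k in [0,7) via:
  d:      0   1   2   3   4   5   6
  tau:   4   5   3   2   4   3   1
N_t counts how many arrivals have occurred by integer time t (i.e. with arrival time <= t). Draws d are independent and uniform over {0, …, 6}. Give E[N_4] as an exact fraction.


Inter-arrival values over d=0..6: [4, 5, 3, 2, 4, 3, 1]
Each d has probability 1/7, so the pmf of τ is: f(1) = 1/7, f(2) = 1/7, f(3) = 2/7, f(4) = 2/7, f(5) = 1/7
Renewal equation for m(n) = E[N_n]: condition on τ_1 = k (if k <= n, one arrival plus a fresh copy on the remaining n−k steps): m(n) = F(n) + Σ_{k<=n} f(k)·m(n−k), where F(n) = P(τ <= n) and m(0) = 0
m(1) = F(1) = 1/7
m(2) = F(2) + f(1)·m(1) = 2/7 + 1/7·1/7 = 15/49
m(3) = F(3) + f(1)·m(2) + f(2)·m(1) = 4/7 + 1/7·15/49 + 1/7·1/7 = 218/343
m(4) = F(4) + f(1)·m(3) + f(2)·m(2) + f(3)·m(1) = 6/7 + 1/7·218/343 + 1/7·15/49 + 2/7·1/7 = 2479/2401
E[N_4] = m(4) = 2479/2401

2479/2401


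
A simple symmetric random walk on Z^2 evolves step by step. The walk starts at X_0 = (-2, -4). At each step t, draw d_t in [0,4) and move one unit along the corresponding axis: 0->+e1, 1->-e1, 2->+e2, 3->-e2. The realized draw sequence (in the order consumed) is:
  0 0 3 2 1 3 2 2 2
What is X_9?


(-1, -2)

t=0: X=(-2, -4), d=0 → +e1, X_1=(-1, -4)
t=1: X=(-1, -4), d=0 → +e1, X_2=(0, -4)
t=2: X=(0, -4), d=3 → -e2, X_3=(0, -5)
t=3: X=(0, -5), d=2 → +e2, X_4=(0, -4)
t=4: X=(0, -4), d=1 → -e1, X_5=(-1, -4)
t=5: X=(-1, -4), d=3 → -e2, X_6=(-1, -5)
t=6: X=(-1, -5), d=2 → +e2, X_7=(-1, -4)
t=7: X=(-1, -4), d=2 → +e2, X_8=(-1, -3)
t=8: X=(-1, -3), d=2 → +e2, X_9=(-1, -2)


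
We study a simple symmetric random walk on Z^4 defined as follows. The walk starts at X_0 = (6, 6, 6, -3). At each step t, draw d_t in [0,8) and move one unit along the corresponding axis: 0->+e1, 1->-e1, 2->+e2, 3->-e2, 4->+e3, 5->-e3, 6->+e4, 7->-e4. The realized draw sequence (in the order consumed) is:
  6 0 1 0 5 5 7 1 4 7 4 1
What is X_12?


(5, 6, 6, -4)

t=0: X=(6, 6, 6, -3), d=6 → +e4, X_1=(6, 6, 6, -2)
t=1: X=(6, 6, 6, -2), d=0 → +e1, X_2=(7, 6, 6, -2)
t=2: X=(7, 6, 6, -2), d=1 → -e1, X_3=(6, 6, 6, -2)
t=3: X=(6, 6, 6, -2), d=0 → +e1, X_4=(7, 6, 6, -2)
t=4: X=(7, 6, 6, -2), d=5 → -e3, X_5=(7, 6, 5, -2)
t=5: X=(7, 6, 5, -2), d=5 → -e3, X_6=(7, 6, 4, -2)
t=6: X=(7, 6, 4, -2), d=7 → -e4, X_7=(7, 6, 4, -3)
t=7: X=(7, 6, 4, -3), d=1 → -e1, X_8=(6, 6, 4, -3)
t=8: X=(6, 6, 4, -3), d=4 → +e3, X_9=(6, 6, 5, -3)
t=9: X=(6, 6, 5, -3), d=7 → -e4, X_10=(6, 6, 5, -4)
t=10: X=(6, 6, 5, -4), d=4 → +e3, X_11=(6, 6, 6, -4)
t=11: X=(6, 6, 6, -4), d=1 → -e1, X_12=(5, 6, 6, -4)


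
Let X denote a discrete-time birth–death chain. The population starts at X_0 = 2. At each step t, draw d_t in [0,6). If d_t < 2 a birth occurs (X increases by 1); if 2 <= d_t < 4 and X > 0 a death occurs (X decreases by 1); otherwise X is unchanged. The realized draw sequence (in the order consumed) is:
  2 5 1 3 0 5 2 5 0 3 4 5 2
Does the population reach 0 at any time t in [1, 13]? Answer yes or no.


t=0: X=2, d=2 → death, X_1=1
t=1: X=1, d=5 → hold, X_2=1
t=2: X=1, d=1 → birth, X_3=2
t=3: X=2, d=3 → death, X_4=1
t=4: X=1, d=0 → birth, X_5=2
t=5: X=2, d=5 → hold, X_6=2
t=6: X=2, d=2 → death, X_7=1
t=7: X=1, d=5 → hold, X_8=1
t=8: X=1, d=0 → birth, X_9=2
t=9: X=2, d=3 → death, X_10=1
t=10: X=1, d=4 → hold, X_11=1
t=11: X=1, d=5 → hold, X_12=1
t=12: X=1, d=2 → death, X_13=0

yes


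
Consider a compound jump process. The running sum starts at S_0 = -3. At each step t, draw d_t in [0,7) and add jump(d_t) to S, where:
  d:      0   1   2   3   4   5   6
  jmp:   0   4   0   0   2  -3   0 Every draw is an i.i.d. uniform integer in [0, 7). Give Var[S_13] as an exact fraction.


2522/49

Outcome values over d=0..6: [0, 4, 0, 0, 2, -3, 0]
Σy = 3, Σy² = 29, M = 7
μ = 3/7 = 3/7,  σ² = 29/7 − (3/7)² = 194/49
Independent increments: Var[S_13] = 13·σ² = 13·(194/49) = 2522/49


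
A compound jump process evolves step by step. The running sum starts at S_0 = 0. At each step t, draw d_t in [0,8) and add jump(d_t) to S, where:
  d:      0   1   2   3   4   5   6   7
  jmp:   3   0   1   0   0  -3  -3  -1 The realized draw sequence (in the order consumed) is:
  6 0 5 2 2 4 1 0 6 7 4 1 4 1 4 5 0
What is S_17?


t=0: S=0, d=6, jump=-3, S_1=-3
t=1: S=-3, d=0, jump=3, S_2=0
t=2: S=0, d=5, jump=-3, S_3=-3
t=3: S=-3, d=2, jump=1, S_4=-2
t=4: S=-2, d=2, jump=1, S_5=-1
t=5: S=-1, d=4, jump=0, S_6=-1
t=6: S=-1, d=1, jump=0, S_7=-1
t=7: S=-1, d=0, jump=3, S_8=2
t=8: S=2, d=6, jump=-3, S_9=-1
t=9: S=-1, d=7, jump=-1, S_10=-2
t=10: S=-2, d=4, jump=0, S_11=-2
t=11: S=-2, d=1, jump=0, S_12=-2
t=12: S=-2, d=4, jump=0, S_13=-2
t=13: S=-2, d=1, jump=0, S_14=-2
t=14: S=-2, d=4, jump=0, S_15=-2
t=15: S=-2, d=5, jump=-3, S_16=-5
t=16: S=-5, d=0, jump=3, S_17=-2

-2


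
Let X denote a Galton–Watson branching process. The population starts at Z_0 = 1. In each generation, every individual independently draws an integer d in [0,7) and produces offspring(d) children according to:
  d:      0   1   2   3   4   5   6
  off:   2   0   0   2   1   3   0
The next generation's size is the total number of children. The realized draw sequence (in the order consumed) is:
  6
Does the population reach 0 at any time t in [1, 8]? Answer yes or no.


gen 0: Z_0=1, draws=[6], offspring=[0], Z_1=0
gen 1: Z_1=0, draws=[], offspring=[], Z_2=0
gen 2: Z_2=0, draws=[], offspring=[], Z_3=0
gen 3: Z_3=0, draws=[], offspring=[], Z_4=0
gen 4: Z_4=0, draws=[], offspring=[], Z_5=0
gen 5: Z_5=0, draws=[], offspring=[], Z_6=0
gen 6: Z_6=0, draws=[], offspring=[], Z_7=0
gen 7: Z_7=0, draws=[], offspring=[], Z_8=0

yes


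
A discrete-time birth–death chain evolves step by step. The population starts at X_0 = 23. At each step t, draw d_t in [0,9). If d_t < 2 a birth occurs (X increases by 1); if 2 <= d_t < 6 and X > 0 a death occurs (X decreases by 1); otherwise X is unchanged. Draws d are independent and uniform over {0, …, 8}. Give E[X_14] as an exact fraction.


179/9

X can drop by at most 1 per step and X_0 = 23 > T = 14, so X_t >= 23 − t >= 9 > 0 for every t <= 14: the floor at 0 (the 'and X > 0' condition) never binds. Hence X_14 = X_0 + Σ_{t<14} Y_t with i.i.d. increments Y_t = y(d_t) ∈ {+1, −1, 0}.
Outcome values over d=0..8: [1, 1, -1, -1, -1, -1, 0, 0, 0]
Σy = -2, Σy² = 6, M = 9
μ = -2/9 = -2/9,  σ² = 6/9 − (-2/9)² = 50/81
E[X_14] = 23 + 14·(-2/9) = 179/9


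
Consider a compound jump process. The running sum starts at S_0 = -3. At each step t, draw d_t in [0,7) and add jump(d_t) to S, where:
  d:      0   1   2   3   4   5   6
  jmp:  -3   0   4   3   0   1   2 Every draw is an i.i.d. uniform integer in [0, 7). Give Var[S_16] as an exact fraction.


512/7

Outcome values over d=0..6: [-3, 0, 4, 3, 0, 1, 2]
Σy = 7, Σy² = 39, M = 7
μ = 7/7 = 1,  σ² = 39/7 − (1)² = 32/7
Independent increments: Var[S_16] = 16·σ² = 16·(32/7) = 512/7


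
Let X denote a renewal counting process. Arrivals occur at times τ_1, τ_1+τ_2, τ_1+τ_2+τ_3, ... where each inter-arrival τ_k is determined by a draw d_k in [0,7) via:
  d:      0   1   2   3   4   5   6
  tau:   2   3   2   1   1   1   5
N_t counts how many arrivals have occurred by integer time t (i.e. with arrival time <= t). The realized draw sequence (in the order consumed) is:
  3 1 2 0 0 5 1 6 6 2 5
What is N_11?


6

draw d_1=3: τ_1=1, arrival time A_1=1
draw d_2=1: τ_2=3, arrival time A_2=4
draw d_3=2: τ_3=2, arrival time A_3=6
draw d_4=0: τ_4=2, arrival time A_4=8
draw d_5=0: τ_5=2, arrival time A_5=10
draw d_6=5: τ_6=1, arrival time A_6=11
draw d_7=1: τ_7=3, arrival time A_7=14
draw d_8=6: τ_8=5, arrival time A_8=19
draw d_9=6: τ_9=5, arrival time A_9=24
draw d_10=2: τ_10=2, arrival time A_10=26
draw d_11=5: τ_11=1, arrival time A_11=27
N_t over t=0..11: 0:0 1:1 2:1 3:1 4:2 5:2 6:3 7:3 8:4 9:4 10:5 11:6


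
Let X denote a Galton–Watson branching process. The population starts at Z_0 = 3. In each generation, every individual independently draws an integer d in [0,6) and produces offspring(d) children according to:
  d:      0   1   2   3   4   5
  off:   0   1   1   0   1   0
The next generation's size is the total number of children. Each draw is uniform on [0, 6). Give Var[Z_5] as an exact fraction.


Outcome values over d=0..5: [0, 1, 1, 0, 1, 0]
Σy = 3, Σy² = 3, M = 6
μ = 3/6 = 1/2,  σ² = 3/6 − (1/2)² = 1/4
V_0 = 0, E_0 = 3
V_1 = 1/4·E_0 + (1/2)²·V_0 = 3/4;  E_1 = 3/2
V_2 = 1/4·E_1 + (1/2)²·V_1 = 9/16;  E_2 = 3/4
V_3 = 1/4·E_2 + (1/2)²·V_2 = 21/64;  E_3 = 3/8
V_4 = 1/4·E_3 + (1/2)²·V_3 = 45/256;  E_4 = 3/16
V_5 = 1/4·E_4 + (1/2)²·V_4 = 93/1024;  E_5 = 3/32

93/1024


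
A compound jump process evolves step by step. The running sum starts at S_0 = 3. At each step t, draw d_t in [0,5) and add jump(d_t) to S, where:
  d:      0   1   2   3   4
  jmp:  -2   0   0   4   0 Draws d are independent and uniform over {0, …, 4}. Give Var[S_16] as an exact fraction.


1536/25

Outcome values over d=0..4: [-2, 0, 0, 4, 0]
Σy = 2, Σy² = 20, M = 5
μ = 2/5 = 2/5,  σ² = 20/5 − (2/5)² = 96/25
Independent increments: Var[S_16] = 16·σ² = 16·(96/25) = 1536/25


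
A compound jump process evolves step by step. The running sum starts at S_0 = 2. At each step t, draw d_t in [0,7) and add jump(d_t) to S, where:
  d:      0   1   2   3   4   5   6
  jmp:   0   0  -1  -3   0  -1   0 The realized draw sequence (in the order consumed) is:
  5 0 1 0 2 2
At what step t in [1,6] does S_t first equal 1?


t=0: S=2, d=5, jump=-1, S_1=1
t=1: S=1, d=0, jump=0, S_2=1
t=2: S=1, d=1, jump=0, S_3=1
t=3: S=1, d=0, jump=0, S_4=1
t=4: S=1, d=2, jump=-1, S_5=0
t=5: S=0, d=2, jump=-1, S_6=-1

1


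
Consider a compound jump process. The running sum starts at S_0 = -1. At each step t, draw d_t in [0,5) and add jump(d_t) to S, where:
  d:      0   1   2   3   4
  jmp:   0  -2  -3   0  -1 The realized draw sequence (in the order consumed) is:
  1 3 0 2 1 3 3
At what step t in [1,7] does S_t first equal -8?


5

t=0: S=-1, d=1, jump=-2, S_1=-3
t=1: S=-3, d=3, jump=0, S_2=-3
t=2: S=-3, d=0, jump=0, S_3=-3
t=3: S=-3, d=2, jump=-3, S_4=-6
t=4: S=-6, d=1, jump=-2, S_5=-8
t=5: S=-8, d=3, jump=0, S_6=-8
t=6: S=-8, d=3, jump=0, S_7=-8


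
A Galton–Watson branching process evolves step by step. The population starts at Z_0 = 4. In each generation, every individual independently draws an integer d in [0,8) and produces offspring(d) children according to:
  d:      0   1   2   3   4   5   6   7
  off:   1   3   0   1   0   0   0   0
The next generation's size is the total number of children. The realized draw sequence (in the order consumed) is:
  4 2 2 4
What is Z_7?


0

gen 0: Z_0=4, draws=[4, 2, 2, 4], offspring=[0, 0, 0, 0], Z_1=0
gen 1: Z_1=0, draws=[], offspring=[], Z_2=0
gen 2: Z_2=0, draws=[], offspring=[], Z_3=0
gen 3: Z_3=0, draws=[], offspring=[], Z_4=0
gen 4: Z_4=0, draws=[], offspring=[], Z_5=0
gen 5: Z_5=0, draws=[], offspring=[], Z_6=0
gen 6: Z_6=0, draws=[], offspring=[], Z_7=0


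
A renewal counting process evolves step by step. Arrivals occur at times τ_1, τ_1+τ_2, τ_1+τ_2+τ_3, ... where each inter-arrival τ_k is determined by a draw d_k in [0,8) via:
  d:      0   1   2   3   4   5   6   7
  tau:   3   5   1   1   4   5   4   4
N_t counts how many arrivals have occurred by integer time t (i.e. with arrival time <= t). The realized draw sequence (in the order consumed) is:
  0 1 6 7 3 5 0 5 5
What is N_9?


2

draw d_1=0: τ_1=3, arrival time A_1=3
draw d_2=1: τ_2=5, arrival time A_2=8
draw d_3=6: τ_3=4, arrival time A_3=12
draw d_4=7: τ_4=4, arrival time A_4=16
draw d_5=3: τ_5=1, arrival time A_5=17
draw d_6=5: τ_6=5, arrival time A_6=22
draw d_7=0: τ_7=3, arrival time A_7=25
draw d_8=5: τ_8=5, arrival time A_8=30
draw d_9=5: τ_9=5, arrival time A_9=35
N_t over t=0..9: 0:0 1:0 2:0 3:1 4:1 5:1 6:1 7:1 8:2 9:2


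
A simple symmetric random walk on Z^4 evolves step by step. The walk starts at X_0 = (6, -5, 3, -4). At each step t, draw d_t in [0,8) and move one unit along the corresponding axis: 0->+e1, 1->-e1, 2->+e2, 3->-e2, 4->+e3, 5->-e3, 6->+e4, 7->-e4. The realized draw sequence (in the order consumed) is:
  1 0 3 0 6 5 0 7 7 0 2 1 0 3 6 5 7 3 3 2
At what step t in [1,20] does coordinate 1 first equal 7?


t=0: X=(6, -5, 3, -4), d=1 → -e1, X_1=(5, -5, 3, -4)
t=1: X=(5, -5, 3, -4), d=0 → +e1, X_2=(6, -5, 3, -4)
t=2: X=(6, -5, 3, -4), d=3 → -e2, X_3=(6, -6, 3, -4)
t=3: X=(6, -6, 3, -4), d=0 → +e1, X_4=(7, -6, 3, -4)
t=4: X=(7, -6, 3, -4), d=6 → +e4, X_5=(7, -6, 3, -3)
t=5: X=(7, -6, 3, -3), d=5 → -e3, X_6=(7, -6, 2, -3)
t=6: X=(7, -6, 2, -3), d=0 → +e1, X_7=(8, -6, 2, -3)
t=7: X=(8, -6, 2, -3), d=7 → -e4, X_8=(8, -6, 2, -4)
t=8: X=(8, -6, 2, -4), d=7 → -e4, X_9=(8, -6, 2, -5)
t=9: X=(8, -6, 2, -5), d=0 → +e1, X_10=(9, -6, 2, -5)
t=10: X=(9, -6, 2, -5), d=2 → +e2, X_11=(9, -5, 2, -5)
t=11: X=(9, -5, 2, -5), d=1 → -e1, X_12=(8, -5, 2, -5)
t=12: X=(8, -5, 2, -5), d=0 → +e1, X_13=(9, -5, 2, -5)
t=13: X=(9, -5, 2, -5), d=3 → -e2, X_14=(9, -6, 2, -5)
t=14: X=(9, -6, 2, -5), d=6 → +e4, X_15=(9, -6, 2, -4)
t=15: X=(9, -6, 2, -4), d=5 → -e3, X_16=(9, -6, 1, -4)
t=16: X=(9, -6, 1, -4), d=7 → -e4, X_17=(9, -6, 1, -5)
t=17: X=(9, -6, 1, -5), d=3 → -e2, X_18=(9, -7, 1, -5)
t=18: X=(9, -7, 1, -5), d=3 → -e2, X_19=(9, -8, 1, -5)
t=19: X=(9, -8, 1, -5), d=2 → +e2, X_20=(9, -7, 1, -5)

4


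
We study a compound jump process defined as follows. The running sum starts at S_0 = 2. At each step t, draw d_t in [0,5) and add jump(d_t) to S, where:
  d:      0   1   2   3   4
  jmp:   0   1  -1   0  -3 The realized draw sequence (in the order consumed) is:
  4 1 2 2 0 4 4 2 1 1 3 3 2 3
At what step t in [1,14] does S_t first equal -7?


10

t=0: S=2, d=4, jump=-3, S_1=-1
t=1: S=-1, d=1, jump=1, S_2=0
t=2: S=0, d=2, jump=-1, S_3=-1
t=3: S=-1, d=2, jump=-1, S_4=-2
t=4: S=-2, d=0, jump=0, S_5=-2
t=5: S=-2, d=4, jump=-3, S_6=-5
t=6: S=-5, d=4, jump=-3, S_7=-8
t=7: S=-8, d=2, jump=-1, S_8=-9
t=8: S=-9, d=1, jump=1, S_9=-8
t=9: S=-8, d=1, jump=1, S_10=-7
t=10: S=-7, d=3, jump=0, S_11=-7
t=11: S=-7, d=3, jump=0, S_12=-7
t=12: S=-7, d=2, jump=-1, S_13=-8
t=13: S=-8, d=3, jump=0, S_14=-8


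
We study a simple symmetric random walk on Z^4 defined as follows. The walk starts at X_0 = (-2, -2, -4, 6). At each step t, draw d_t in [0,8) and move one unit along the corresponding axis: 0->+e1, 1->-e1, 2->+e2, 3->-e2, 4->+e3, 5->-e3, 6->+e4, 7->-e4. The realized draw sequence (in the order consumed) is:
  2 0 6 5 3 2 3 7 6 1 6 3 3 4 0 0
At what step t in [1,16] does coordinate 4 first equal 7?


3

t=0: X=(-2, -2, -4, 6), d=2 → +e2, X_1=(-2, -1, -4, 6)
t=1: X=(-2, -1, -4, 6), d=0 → +e1, X_2=(-1, -1, -4, 6)
t=2: X=(-1, -1, -4, 6), d=6 → +e4, X_3=(-1, -1, -4, 7)
t=3: X=(-1, -1, -4, 7), d=5 → -e3, X_4=(-1, -1, -5, 7)
t=4: X=(-1, -1, -5, 7), d=3 → -e2, X_5=(-1, -2, -5, 7)
t=5: X=(-1, -2, -5, 7), d=2 → +e2, X_6=(-1, -1, -5, 7)
t=6: X=(-1, -1, -5, 7), d=3 → -e2, X_7=(-1, -2, -5, 7)
t=7: X=(-1, -2, -5, 7), d=7 → -e4, X_8=(-1, -2, -5, 6)
t=8: X=(-1, -2, -5, 6), d=6 → +e4, X_9=(-1, -2, -5, 7)
t=9: X=(-1, -2, -5, 7), d=1 → -e1, X_10=(-2, -2, -5, 7)
t=10: X=(-2, -2, -5, 7), d=6 → +e4, X_11=(-2, -2, -5, 8)
t=11: X=(-2, -2, -5, 8), d=3 → -e2, X_12=(-2, -3, -5, 8)
t=12: X=(-2, -3, -5, 8), d=3 → -e2, X_13=(-2, -4, -5, 8)
t=13: X=(-2, -4, -5, 8), d=4 → +e3, X_14=(-2, -4, -4, 8)
t=14: X=(-2, -4, -4, 8), d=0 → +e1, X_15=(-1, -4, -4, 8)
t=15: X=(-1, -4, -4, 8), d=0 → +e1, X_16=(0, -4, -4, 8)


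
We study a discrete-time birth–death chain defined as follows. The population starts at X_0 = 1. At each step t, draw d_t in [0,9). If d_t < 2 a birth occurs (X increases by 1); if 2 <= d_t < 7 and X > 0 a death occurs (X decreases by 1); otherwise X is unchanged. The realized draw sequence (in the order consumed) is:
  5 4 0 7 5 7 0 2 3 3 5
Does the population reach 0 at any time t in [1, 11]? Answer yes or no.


t=0: X=1, d=5 → death, X_1=0
t=1: X=0, d=4 → hold, X_2=0
t=2: X=0, d=0 → birth, X_3=1
t=3: X=1, d=7 → hold, X_4=1
t=4: X=1, d=5 → death, X_5=0
t=5: X=0, d=7 → hold, X_6=0
t=6: X=0, d=0 → birth, X_7=1
t=7: X=1, d=2 → death, X_8=0
t=8: X=0, d=3 → hold, X_9=0
t=9: X=0, d=3 → hold, X_10=0
t=10: X=0, d=5 → hold, X_11=0

yes


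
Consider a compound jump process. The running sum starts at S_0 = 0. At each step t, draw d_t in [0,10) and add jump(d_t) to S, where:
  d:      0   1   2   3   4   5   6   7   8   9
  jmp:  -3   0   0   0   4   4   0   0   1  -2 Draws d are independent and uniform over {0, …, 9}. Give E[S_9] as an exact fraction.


18/5

Outcome values over d=0..9: [-3, 0, 0, 0, 4, 4, 0, 0, 1, -2]
Σy = 4, Σy² = 46, M = 10
μ = 4/10 = 2/5,  σ² = 46/10 − (2/5)² = 111/25
E[S_9] = 0 + 9·(2/5) = 18/5


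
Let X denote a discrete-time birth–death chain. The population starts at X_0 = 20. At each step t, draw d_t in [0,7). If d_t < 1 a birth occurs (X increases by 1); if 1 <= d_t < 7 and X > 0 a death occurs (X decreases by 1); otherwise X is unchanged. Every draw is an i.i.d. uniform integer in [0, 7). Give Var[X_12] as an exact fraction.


X can drop by at most 1 per step and X_0 = 20 > T = 12, so X_t >= 20 − t >= 8 > 0 for every t <= 12: the floor at 0 (the 'and X > 0' condition) never binds. Hence X_12 = X_0 + Σ_{t<12} Y_t with i.i.d. increments Y_t = y(d_t) ∈ {+1, −1, 0}.
Outcome values over d=0..6: [1, -1, -1, -1, -1, -1, -1]
Σy = -5, Σy² = 7, M = 7
μ = -5/7 = -5/7,  σ² = 7/7 − (-5/7)² = 24/49
Independent increments: Var[X_12] = 12·σ² = 12·(24/49) = 288/49

288/49


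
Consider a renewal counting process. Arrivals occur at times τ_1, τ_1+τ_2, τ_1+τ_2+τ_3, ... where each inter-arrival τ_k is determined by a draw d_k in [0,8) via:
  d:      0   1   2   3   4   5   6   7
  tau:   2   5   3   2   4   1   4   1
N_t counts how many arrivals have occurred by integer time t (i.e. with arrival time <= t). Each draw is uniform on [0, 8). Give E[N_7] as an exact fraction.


Inter-arrival values over d=0..7: [2, 5, 3, 2, 4, 1, 4, 1]
Each d has probability 1/8, so the pmf of τ is: f(1) = 1/4, f(2) = 1/4, f(3) = 1/8, f(4) = 1/4, f(5) = 1/8
Renewal equation for m(n) = E[N_n]: condition on τ_1 = k (if k <= n, one arrival plus a fresh copy on the remaining n−k steps): m(n) = F(n) + Σ_{k<=n} f(k)·m(n−k), where F(n) = P(τ <= n) and m(0) = 0
m(1) = F(1) = 1/4
m(2) = F(2) + f(1)·m(1) = 1/2 + 1/4·1/4 = 9/16
m(3) = F(3) + f(1)·m(2) + f(2)·m(1) = 5/8 + 1/4·9/16 + 1/4·1/4 = 53/64
m(4) = F(4) + f(1)·m(3) + f(2)·m(2) + f(3)·m(1) = 7/8 + 1/4·53/64 + 1/4·9/16 + 1/8·1/4 = 321/256
m(5) = F(5) + f(1)·m(4) + f(2)·m(3) + f(3)·m(2) + f(4)·m(1) = 1 + 1/4·321/256 + 1/4·53/64 + 1/8·9/16 + 1/4·1/4 = 1693/1024
m(6) = F(6) + f(1)·m(5) + f(2)·m(4) + f(3)·m(3) + f(4)·m(2) + f(5)·m(1) = 1 + 1/4·1693/1024 + 1/4·321/256 + 1/8·53/64 + 1/4·9/16 + 1/8·1/4 = 8201/4096
m(7) = F(7) + f(1)·m(6) + f(2)·m(5) + f(3)·m(4) + f(4)·m(3) + f(5)·m(2) = 1 + 1/4·8201/4096 + 1/4·1693/1024 + 1/8·321/256 + 1/4·53/64 + 1/8·9/16 = 38469/16384
E[N_7] = m(7) = 38469/16384

38469/16384


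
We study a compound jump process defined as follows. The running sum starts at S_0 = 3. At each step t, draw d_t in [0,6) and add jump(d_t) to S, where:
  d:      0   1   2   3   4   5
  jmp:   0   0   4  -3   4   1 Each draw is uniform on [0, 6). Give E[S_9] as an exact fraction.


12

Outcome values over d=0..5: [0, 0, 4, -3, 4, 1]
Σy = 6, Σy² = 42, M = 6
μ = 6/6 = 1,  σ² = 42/6 − (1)² = 6
E[S_9] = 3 + 9·(1) = 12


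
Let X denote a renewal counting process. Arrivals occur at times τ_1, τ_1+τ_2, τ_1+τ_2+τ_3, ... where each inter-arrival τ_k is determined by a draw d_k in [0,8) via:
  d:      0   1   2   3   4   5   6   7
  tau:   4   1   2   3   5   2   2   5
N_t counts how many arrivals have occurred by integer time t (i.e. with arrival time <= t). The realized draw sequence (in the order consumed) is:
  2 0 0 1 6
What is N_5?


draw d_1=2: τ_1=2, arrival time A_1=2
draw d_2=0: τ_2=4, arrival time A_2=6
draw d_3=0: τ_3=4, arrival time A_3=10
draw d_4=1: τ_4=1, arrival time A_4=11
draw d_5=6: τ_5=2, arrival time A_5=13
N_t over t=0..5: 0:0 1:0 2:1 3:1 4:1 5:1

1


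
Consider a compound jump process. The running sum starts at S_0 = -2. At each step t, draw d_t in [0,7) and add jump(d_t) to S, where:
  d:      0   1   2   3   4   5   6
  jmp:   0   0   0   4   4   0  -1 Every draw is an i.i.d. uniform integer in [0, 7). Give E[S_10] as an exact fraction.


8

Outcome values over d=0..6: [0, 0, 0, 4, 4, 0, -1]
Σy = 7, Σy² = 33, M = 7
μ = 7/7 = 1,  σ² = 33/7 − (1)² = 26/7
E[S_10] = -2 + 10·(1) = 8


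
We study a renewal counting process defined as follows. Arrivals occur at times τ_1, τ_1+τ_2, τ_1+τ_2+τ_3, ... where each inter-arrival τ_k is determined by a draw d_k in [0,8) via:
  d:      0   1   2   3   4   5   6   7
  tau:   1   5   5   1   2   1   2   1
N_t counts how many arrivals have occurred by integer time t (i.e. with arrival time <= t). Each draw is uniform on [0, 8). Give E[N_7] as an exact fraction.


399/128

Inter-arrival values over d=0..7: [1, 5, 5, 1, 2, 1, 2, 1]
Each d has probability 1/8, so the pmf of τ is: f(1) = 1/2, f(2) = 1/4, f(5) = 1/4
Renewal equation for m(n) = E[N_n]: condition on τ_1 = k (if k <= n, one arrival plus a fresh copy on the remaining n−k steps): m(n) = F(n) + Σ_{k<=n} f(k)·m(n−k), where F(n) = P(τ <= n) and m(0) = 0
m(1) = F(1) = 1/2
m(2) = F(2) + f(1)·m(1) = 3/4 + 1/2·1/2 = 1
m(3) = F(3) + f(1)·m(2) + f(2)·m(1) = 3/4 + 1/2·1 + 1/4·1/2 = 11/8
m(4) = F(4) + f(1)·m(3) + f(2)·m(2) = 3/4 + 1/2·11/8 + 1/4·1 = 27/16
m(5) = F(5) + f(1)·m(4) + f(2)·m(3) = 1 + 1/2·27/16 + 1/4·11/8 = 35/16
m(6) = F(6) + f(1)·m(5) + f(2)·m(4) + f(5)·m(1) = 1 + 1/2·35/16 + 1/4·27/16 + 1/4·1/2 = 169/64
m(7) = F(7) + f(1)·m(6) + f(2)·m(5) + f(5)·m(2) = 1 + 1/2·169/64 + 1/4·35/16 + 1/4·1 = 399/128
E[N_7] = m(7) = 399/128


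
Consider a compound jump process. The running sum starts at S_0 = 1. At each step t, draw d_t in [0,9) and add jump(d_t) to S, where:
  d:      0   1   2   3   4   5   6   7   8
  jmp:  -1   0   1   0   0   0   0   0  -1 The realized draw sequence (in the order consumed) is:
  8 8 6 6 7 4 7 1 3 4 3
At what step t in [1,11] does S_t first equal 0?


1

t=0: S=1, d=8, jump=-1, S_1=0
t=1: S=0, d=8, jump=-1, S_2=-1
t=2: S=-1, d=6, jump=0, S_3=-1
t=3: S=-1, d=6, jump=0, S_4=-1
t=4: S=-1, d=7, jump=0, S_5=-1
t=5: S=-1, d=4, jump=0, S_6=-1
t=6: S=-1, d=7, jump=0, S_7=-1
t=7: S=-1, d=1, jump=0, S_8=-1
t=8: S=-1, d=3, jump=0, S_9=-1
t=9: S=-1, d=4, jump=0, S_10=-1
t=10: S=-1, d=3, jump=0, S_11=-1
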